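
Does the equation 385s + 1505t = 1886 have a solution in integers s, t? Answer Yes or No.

No

By Bézout, 385s + 1505t = 1886 has integer solutions iff gcd(385, 1505) | 1886.
Euclid: 1505 = 3·385 + 350; 385 = 1·350 + 35; 350 = 10·35 + 0. gcd = 35; 1886 mod 35 = 31. No.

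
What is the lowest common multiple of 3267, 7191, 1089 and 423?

2610333

3267 = 3³ · 11²; 7191 = 3² · 17 · 47; 1089 = 3² · 11²; 423 = 3² · 47
lcm takes max exponent of each prime: 3³ · 11² · 17 · 47 = 2610333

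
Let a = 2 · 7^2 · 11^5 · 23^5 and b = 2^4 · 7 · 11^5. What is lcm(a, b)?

max exponent per prime: 2^4 · 7^2 · 11^5 · 23^5 = 812678309570512

812678309570512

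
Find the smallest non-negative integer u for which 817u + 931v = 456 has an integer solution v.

Euclid: 931 = 1·817 + 114; 817 = 7·114 + 19; 114 = 6·19 + 0 → gcd = 19; 456 = 19·24.
Back-substitution yields 817·(8) + 931·(-7) = 19, so one solution is u = 8·24 = 192, v = -7·24 = -168.
Solutions in u differ by 931/19 = 49; the one in [0, 49) is 192 mod 49 = 45.

45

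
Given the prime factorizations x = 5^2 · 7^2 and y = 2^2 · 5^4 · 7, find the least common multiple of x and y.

122500

max exponent per prime: 2^2 · 5^4 · 7^2 = 122500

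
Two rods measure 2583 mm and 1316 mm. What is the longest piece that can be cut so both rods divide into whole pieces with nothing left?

2583 = 3² · 7 · 41
1316 = 2² · 7 · 47
Common: 7 = 7

7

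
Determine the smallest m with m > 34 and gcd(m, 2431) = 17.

2431 = 17·143. Any m with gcd(m, 2431) = 17 is a multiple of 17, say 17s, with s coprime to 143.
Need s > 34/17, so s ≥ 3. First s ≥ 3 with gcd(s, 143) = 1 is s = 3. Thus m = 17·3 = 51.

51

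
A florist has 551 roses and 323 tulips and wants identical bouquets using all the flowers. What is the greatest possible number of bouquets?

19

Euclid: 551 = 1·323 + 228; 323 = 1·228 + 95; 228 = 2·95 + 38; 95 = 2·38 + 19; 38 = 2·19 + 0. Last nonzero remainder: 19.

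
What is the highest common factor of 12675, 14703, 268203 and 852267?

gcd(12675, 14703): 14703 = 1·12675 + 2028; 12675 = 6·2028 + 507; 2028 = 4·507 + 0 → 507
gcd(507, 268203): 268203 = 529·507 + 0 → 507
gcd(507, 852267): 852267 = 1681·507 + 0 → 507

507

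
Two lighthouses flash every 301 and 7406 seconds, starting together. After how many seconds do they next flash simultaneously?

318458

gcd first: 7406 = 24·301 + 182; 301 = 1·182 + 119; 182 = 1·119 + 63; 119 = 1·63 + 56; 63 = 1·56 + 7; 56 = 8·7 + 0 → gcd = 7
lcm = 301·7406/gcd = 2229206/7 = 318458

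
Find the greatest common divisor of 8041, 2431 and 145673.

187

8041 = 11 · 17 · 43; 2431 = 11 · 13 · 17; 145673 = 11 · 17 · 19 · 41
gcd takes min exponent of each prime: 11 · 17 = 187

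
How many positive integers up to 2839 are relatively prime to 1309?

2081

1309 = 7·11·17. Inclusion–exclusion on these primes:
2839 − ⌊2839/7⌋ − ⌊2839/11⌋ − ⌊2839/17⌋ + ⌊2839/77⌋ + ⌊2839/119⌋ + ⌊2839/187⌋ − ⌊2839/1309⌋ = 2081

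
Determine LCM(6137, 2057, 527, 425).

575497175

6137 = 17 · 19²; 2057 = 11² · 17; 527 = 17 · 31; 425 = 5² · 17
lcm takes max exponent of each prime: 5² · 11² · 17 · 19² · 31 = 575497175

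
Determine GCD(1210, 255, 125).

5

1210 = 2 · 5 · 11²; 255 = 3 · 5 · 17; 125 = 5³
gcd takes min exponent of each prime: 5 = 5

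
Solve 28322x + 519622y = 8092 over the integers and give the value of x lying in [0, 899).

514

Reduce mod 519622: 28322x ≡ 8092 (mod 519622). With g = gcd(28322, 519622) = 578 dividing 8092, divide through: 49x ≡ 14 (mod 899).
Since gcd(49, 899) = 1, x ≡ 14·(49)⁻¹ ≡ 514 (mod 899). Smallest non-negative: 514.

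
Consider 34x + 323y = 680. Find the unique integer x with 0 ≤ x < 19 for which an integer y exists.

1

gcd(34, 323) = 17 (Euclid: 323 = 9·34 + 17; 34 = 2·17 + 0), and 17 | 680.
Extended Euclid: 34·(-9) + 323·(1) = 17. Scale by 40: x₀ = -360.
General solution x = x₀ + 19t; reducing mod 19 gives x = 1 (and y = 2).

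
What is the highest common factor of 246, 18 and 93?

3

246 = 2 · 3 · 41; 18 = 2 · 3²; 93 = 3 · 31
gcd takes min exponent of each prime: 3 = 3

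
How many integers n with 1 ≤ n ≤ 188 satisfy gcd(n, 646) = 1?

83

Prime factors of 646: 2, 17, 19. Count integers ≤ 188 divisible by none of them.
By inclusion–exclusion: 188 − ⌊188/2⌋ − ⌊188/17⌋ − ⌊188/19⌋ + ⌊188/34⌋ + ⌊188/38⌋ + ⌊188/323⌋ − ⌊188/646⌋ = 83.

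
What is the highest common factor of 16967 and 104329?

361

16967 = 19² · 47
104329 = 17² · 19²
Common: 19² = 361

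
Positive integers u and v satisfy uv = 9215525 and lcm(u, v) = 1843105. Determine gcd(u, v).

5

gcd·lcm = product, so gcd = 9215525/1843105 = 5.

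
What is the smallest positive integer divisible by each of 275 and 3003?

gcd first: 3003 = 10·275 + 253; 275 = 1·253 + 22; 253 = 11·22 + 11; 22 = 2·11 + 0 → gcd = 11
lcm = 275·3003/gcd = 825825/11 = 75075

75075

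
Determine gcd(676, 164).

Euclid: 676 = 4·164 + 20; 164 = 8·20 + 4; 20 = 5·4 + 0. Last nonzero remainder: 4.

4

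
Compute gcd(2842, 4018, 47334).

98

2842 = 2 · 7² · 29; 4018 = 2 · 7² · 41; 47334 = 2 · 3 · 7³ · 23
gcd takes min exponent of each prime: 2 · 7² = 98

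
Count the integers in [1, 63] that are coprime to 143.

54

Prime factors of 143: 11, 13. Count integers ≤ 63 divisible by none of them.
By inclusion–exclusion: 63 − ⌊63/11⌋ − ⌊63/13⌋ + ⌊63/143⌋ = 54.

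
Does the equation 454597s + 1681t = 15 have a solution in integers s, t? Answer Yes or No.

By Bézout, 454597s + 1681t = 15 has integer solutions iff gcd(454597, 1681) | 15.
Euclid: 454597 = 270·1681 + 727; 1681 = 2·727 + 227; 727 = 3·227 + 46; 227 = 4·46 + 43; 46 = 1·43 + 3; 43 = 14·3 + 1; 3 = 3·1 + 0. gcd = 1; 15 mod 1 = 0. Yes.

Yes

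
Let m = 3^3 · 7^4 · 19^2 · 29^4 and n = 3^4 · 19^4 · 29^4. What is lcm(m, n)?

max exponent per prime: 3^4 · 7^4 · 19^4 · 29^4 = 17926007522817681

17926007522817681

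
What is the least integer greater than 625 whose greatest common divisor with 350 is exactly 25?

350 = 25·14. Any k with gcd(k, 350) = 25 is a multiple of 25, say 25s, with s coprime to 14.
Need s > 625/25, so s ≥ 26. First s ≥ 26 with gcd(s, 14) = 1 is s = 27. Thus k = 25·27 = 675.

675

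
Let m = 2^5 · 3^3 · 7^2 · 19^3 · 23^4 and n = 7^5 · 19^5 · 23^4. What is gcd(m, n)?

94052041531

min exponent per shared prime: 7^2 · 19^3 · 23^4 = 94052041531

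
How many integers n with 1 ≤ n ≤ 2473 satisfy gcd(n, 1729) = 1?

1729 = 7·13·19. Inclusion–exclusion on these primes:
2473 − ⌊2473/7⌋ − ⌊2473/13⌋ − ⌊2473/19⌋ + ⌊2473/91⌋ + ⌊2473/133⌋ + ⌊2473/247⌋ − ⌊2473/1729⌋ = 1854

1854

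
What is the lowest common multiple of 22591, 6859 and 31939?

334369391

lcm(22591, 6859) = 22591·6859/gcd = 154951669/19 = 8155351
lcm(8155351, 31939) = 8155351·31939/gcd = 260473755589/779 = 334369391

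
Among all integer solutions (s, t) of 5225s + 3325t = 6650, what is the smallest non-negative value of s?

0

Reduce mod 3325: 5225s ≡ 6650 (mod 3325). With g = gcd(5225, 3325) = 475 dividing 6650, divide through: 11s ≡ 14 (mod 7).
Since gcd(11, 7) = 1, s ≡ 14·(11)⁻¹ ≡ 0 (mod 7). Smallest non-negative: 0.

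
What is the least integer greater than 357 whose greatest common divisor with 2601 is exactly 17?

374

2601 = 17·153. Any m with gcd(m, 2601) = 17 is a multiple of 17, say 17s, with s coprime to 153.
Need s > 357/17, so s ≥ 22. First s ≥ 22 with gcd(s, 153) = 1 is s = 22. Thus m = 17·22 = 374.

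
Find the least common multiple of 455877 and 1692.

85704876

455877 = 3² · 37³; 1692 = 2² · 3² · 47
max exponents: 2² · 3² · 37³ · 47 = 85704876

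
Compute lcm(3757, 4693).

1356277

gcd first: 4693 = 1·3757 + 936; 3757 = 4·936 + 13; 936 = 72·13 + 0 → gcd = 13
lcm = 3757·4693/gcd = 17631601/13 = 1356277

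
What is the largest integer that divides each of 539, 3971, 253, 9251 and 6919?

gcd(539, 3971): 3971 = 7·539 + 198; 539 = 2·198 + 143; 198 = 1·143 + 55; 143 = 2·55 + 33; 55 = 1·33 + 22; 33 = 1·22 + 11; 22 = 2·11 + 0 → 11
gcd(11, 253): 253 = 23·11 + 0 → 11
gcd(11, 9251): 9251 = 841·11 + 0 → 11
gcd(11, 6919): 6919 = 629·11 + 0 → 11

11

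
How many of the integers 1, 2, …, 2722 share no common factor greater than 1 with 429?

1523

429 = 3·11·13. Inclusion–exclusion on these primes:
2722 − ⌊2722/3⌋ − ⌊2722/11⌋ − ⌊2722/13⌋ + ⌊2722/33⌋ + ⌊2722/39⌋ + ⌊2722/143⌋ − ⌊2722/429⌋ = 1523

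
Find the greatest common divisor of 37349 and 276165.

17

Euclid: 276165 = 7·37349 + 14722; 37349 = 2·14722 + 7905; 14722 = 1·7905 + 6817; 7905 = 1·6817 + 1088; 6817 = 6·1088 + 289; 1088 = 3·289 + 221; 289 = 1·221 + 68; 221 = 3·68 + 17; 68 = 4·17 + 0. Last nonzero remainder: 17.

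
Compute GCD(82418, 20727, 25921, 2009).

49

82418 = 2 · 7² · 29²; 20727 = 3² · 7² · 47; 25921 = 7² · 23²; 2009 = 7² · 41
gcd takes min exponent of each prime: 7² = 49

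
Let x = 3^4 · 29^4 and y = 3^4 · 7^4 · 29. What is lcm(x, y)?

137552716161

max exponent per prime: 3^4 · 7^4 · 29^4 = 137552716161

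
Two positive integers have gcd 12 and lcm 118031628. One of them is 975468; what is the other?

Using pq = gcd(p,q)·lcm(p,q) = 12·118031628 = 1416379536, we get q = 1416379536/975468 = 1452.

1452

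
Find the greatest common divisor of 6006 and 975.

6006 = 2 · 3 · 7 · 11 · 13
975 = 3 · 5² · 13
Common: 3 · 13 = 39

39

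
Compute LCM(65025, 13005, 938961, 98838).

65025 = 3² · 5² · 17²; 13005 = 3² · 5 · 17²; 938961 = 3² · 17² · 19²; 98838 = 2 · 3² · 17² · 19
lcm takes max exponent of each prime: 2 · 3² · 5² · 17² · 19² = 46948050

46948050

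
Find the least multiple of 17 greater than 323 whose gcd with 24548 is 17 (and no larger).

Multiples of 17 above 323: 17·20, 17·21, … . Need the cofactor coprime to 24548/17 = 1444.
Checking s = 20, 21, … the first with gcd(s, 1444) = 1 is s = 21, giving 357.

357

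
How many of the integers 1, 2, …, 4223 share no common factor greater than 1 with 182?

Prime factors of 182: 2, 7, 13. Count integers ≤ 4223 divisible by none of them.
By inclusion–exclusion: 4223 − ⌊4223/2⌋ − ⌊4223/7⌋ − ⌊4223/13⌋ + ⌊4223/14⌋ + ⌊4223/26⌋ + ⌊4223/91⌋ − ⌊4223/182⌋ = 1671.

1671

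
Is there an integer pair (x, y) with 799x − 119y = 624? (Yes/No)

No

By Bézout, 799x − 119y = 624 has integer solutions iff gcd(799, 119) | 624.
Euclid: 799 = 6·119 + 85; 119 = 1·85 + 34; 85 = 2·34 + 17; 34 = 2·17 + 0. gcd = 17; 624 mod 17 = 12. No.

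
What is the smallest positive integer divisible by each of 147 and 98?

147 = 3 · 7²; 98 = 2 · 7²
max exponents: 2 · 3 · 7² = 294

294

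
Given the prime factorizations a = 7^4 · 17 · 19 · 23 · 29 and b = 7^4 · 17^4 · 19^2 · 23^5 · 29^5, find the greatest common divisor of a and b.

min exponent per shared prime: 7^4 · 17 · 19 · 23 · 29 = 517273841

517273841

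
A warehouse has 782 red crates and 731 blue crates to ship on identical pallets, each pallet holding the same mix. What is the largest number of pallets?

782 = 2 · 17 · 23
731 = 17 · 43
Common: 17 = 17

17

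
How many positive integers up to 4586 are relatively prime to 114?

114 = 2·3·19. Inclusion–exclusion on these primes:
4586 − ⌊4586/2⌋ − ⌊4586/3⌋ − ⌊4586/19⌋ + ⌊4586/6⌋ + ⌊4586/38⌋ + ⌊4586/57⌋ − ⌊4586/114⌋ = 1448

1448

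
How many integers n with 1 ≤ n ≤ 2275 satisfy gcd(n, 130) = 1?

840

Prime factors of 130: 2, 5, 13. Count integers ≤ 2275 divisible by none of them.
By inclusion–exclusion: 2275 − ⌊2275/2⌋ − ⌊2275/5⌋ − ⌊2275/13⌋ + ⌊2275/10⌋ + ⌊2275/26⌋ + ⌊2275/65⌋ − ⌊2275/130⌋ = 840.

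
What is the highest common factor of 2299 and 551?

19

Euclid: 2299 = 4·551 + 95; 551 = 5·95 + 76; 95 = 1·76 + 19; 76 = 4·19 + 0. Last nonzero remainder: 19.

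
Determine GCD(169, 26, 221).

13

gcd(169, 26): 169 = 6·26 + 13; 26 = 2·13 + 0 → 13
gcd(13, 221): 221 = 17·13 + 0 → 13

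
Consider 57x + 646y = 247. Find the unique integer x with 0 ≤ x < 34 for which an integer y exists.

Reduce mod 646: 57x ≡ 247 (mod 646). With g = gcd(57, 646) = 19 dividing 247, divide through: 3x ≡ 13 (mod 34).
Since gcd(3, 34) = 1, x ≡ 13·(3)⁻¹ ≡ 27 (mod 34). Smallest non-negative: 27.

27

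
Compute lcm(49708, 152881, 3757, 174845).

49708 = 2² · 17² · 43; 152881 = 17² · 23²; 3757 = 13 · 17²; 174845 = 5 · 11² · 17²
lcm takes max exponent of each prime: 2² · 5 · 11² · 13 · 17² · 23² · 43 = 206814359180

206814359180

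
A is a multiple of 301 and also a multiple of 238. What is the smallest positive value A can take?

gcd first: 301 = 1·238 + 63; 238 = 3·63 + 49; 63 = 1·49 + 14; 49 = 3·14 + 7; 14 = 2·7 + 0 → gcd = 7
lcm = 301·238/gcd = 71638/7 = 10234

10234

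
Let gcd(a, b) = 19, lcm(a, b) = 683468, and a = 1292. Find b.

10051

Using ab = gcd(a,b)·lcm(a,b) = 19·683468 = 12985892, we get b = 12985892/1292 = 10051.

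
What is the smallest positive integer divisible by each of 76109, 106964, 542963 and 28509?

16306110614508

76109 = 11² · 17 · 37; 106964 = 2² · 11² · 13 · 17; 542963 = 17 · 19 · 41²; 28509 = 3 · 13 · 17 · 43
lcm takes max exponent of each prime: 2² · 3 · 11² · 13 · 17 · 19 · 37 · 41² · 43 = 16306110614508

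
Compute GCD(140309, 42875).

1

Euclid: 140309 = 3·42875 + 11684; 42875 = 3·11684 + 7823; 11684 = 1·7823 + 3861; 7823 = 2·3861 + 101; 3861 = 38·101 + 23; 101 = 4·23 + 9; 23 = 2·9 + 5; 9 = 1·5 + 4; 5 = 1·4 + 1; 4 = 4·1 + 0. Last nonzero remainder: 1.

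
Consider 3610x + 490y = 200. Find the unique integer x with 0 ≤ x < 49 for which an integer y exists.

Reduce mod 490: 3610x ≡ 200 (mod 490). With g = gcd(3610, 490) = 10 dividing 200, divide through: 361x ≡ 20 (mod 49).
Since gcd(361, 49) = 1, x ≡ 20·(361)⁻¹ ≡ 12 (mod 49). Smallest non-negative: 12.

12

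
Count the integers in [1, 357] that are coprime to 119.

288

Prime factors of 119: 7, 17. Count integers ≤ 357 divisible by none of them.
By inclusion–exclusion: 357 − ⌊357/7⌋ − ⌊357/17⌋ + ⌊357/119⌋ = 288.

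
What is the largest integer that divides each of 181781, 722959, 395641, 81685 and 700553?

181781 = 17³ · 37; 722959 = 17 · 23 · 43²; 395641 = 17² · 37²; 81685 = 5 · 17 · 31²; 700553 = 7² · 17 · 29²
gcd takes min exponent of each prime: 17 = 17

17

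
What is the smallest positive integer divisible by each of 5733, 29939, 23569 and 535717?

8384506767

lcm(5733, 29939) = 5733·29939/gcd = 171640287/637 = 269451
lcm(269451, 23569) = 269451·23569/gcd = 6350690619/637 = 9969687
lcm(9969687, 535717) = 9969687·535717/gcd = 5340930810579/637 = 8384506767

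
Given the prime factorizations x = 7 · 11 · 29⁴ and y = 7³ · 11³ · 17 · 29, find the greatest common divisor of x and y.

min exponent per shared prime: 7 · 11 · 29 = 2233

2233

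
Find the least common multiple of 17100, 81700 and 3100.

22794300

17100 = 2² · 3² · 5² · 19; 81700 = 2² · 5² · 19 · 43; 3100 = 2² · 5² · 31
lcm takes max exponent of each prime: 2² · 3² · 5² · 19 · 31 · 43 = 22794300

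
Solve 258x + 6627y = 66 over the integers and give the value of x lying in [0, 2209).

Euclid: 6627 = 25·258 + 177; 258 = 1·177 + 81; 177 = 2·81 + 15; 81 = 5·15 + 6; 15 = 2·6 + 3; 6 = 2·3 + 0 → gcd = 3; 66 = 3·22.
Back-substitution yields 258·(-899) + 6627·(35) = 3, so one solution is x = -899·22 = -19778, y = 35·22 = 770.
Solutions in x differ by 6627/3 = 2209; the one in [0, 2209) is -19778 mod 2209 = 103.

103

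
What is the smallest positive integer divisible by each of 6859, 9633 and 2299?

6859 = 19³; 9633 = 3 · 13² · 19; 2299 = 11² · 19
lcm takes max exponent of each prime: 3 · 11² · 13² · 19³ = 420779073

420779073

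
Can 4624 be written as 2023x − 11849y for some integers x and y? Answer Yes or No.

Yes

gcd(2023, 11849): 11849 = 5·2023 + 1734; 2023 = 1·1734 + 289; 1734 = 6·289 + 0 → 289
289 divides 4624, so a solution exists.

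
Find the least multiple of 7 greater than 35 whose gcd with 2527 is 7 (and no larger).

2527 = 7·361. Any x with gcd(x, 2527) = 7 is a multiple of 7, say 7s, with s coprime to 361.
Need s > 35/7, so s ≥ 6. First s ≥ 6 with gcd(s, 361) = 1 is s = 6. Thus x = 7·6 = 42.

42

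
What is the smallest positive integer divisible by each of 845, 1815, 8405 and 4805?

845 = 5 · 13²; 1815 = 3 · 5 · 11²; 8405 = 5 · 41²; 4805 = 5 · 31²
lcm takes max exponent of each prime: 3 · 5 · 11² · 13² · 31² · 41² = 495512295135

495512295135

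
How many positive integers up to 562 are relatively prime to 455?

455 = 5·7·13. Inclusion–exclusion on these primes:
562 − ⌊562/5⌋ − ⌊562/7⌋ − ⌊562/13⌋ + ⌊562/35⌋ + ⌊562/65⌋ + ⌊562/91⌋ − ⌊562/455⌋ = 356

356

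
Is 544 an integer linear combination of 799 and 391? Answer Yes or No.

Yes

gcd(799, 391): 799 = 2·391 + 17; 391 = 23·17 + 0 → 17
17 divides 544, so a solution exists.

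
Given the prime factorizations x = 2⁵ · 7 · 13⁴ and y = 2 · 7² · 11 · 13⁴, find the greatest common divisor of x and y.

399854

min exponent per shared prime: 2 · 7 · 13⁴ = 399854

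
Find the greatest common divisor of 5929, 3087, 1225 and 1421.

gcd(5929, 3087): 5929 = 1·3087 + 2842; 3087 = 1·2842 + 245; 2842 = 11·245 + 147; 245 = 1·147 + 98; 147 = 1·98 + 49; 98 = 2·49 + 0 → 49
gcd(49, 1225): 1225 = 25·49 + 0 → 49
gcd(49, 1421): 1421 = 29·49 + 0 → 49

49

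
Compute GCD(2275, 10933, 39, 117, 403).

gcd(2275, 10933): 10933 = 4·2275 + 1833; 2275 = 1·1833 + 442; 1833 = 4·442 + 65; 442 = 6·65 + 52; 65 = 1·52 + 13; 52 = 4·13 + 0 → 13
gcd(13, 39): 39 = 3·13 + 0 → 13
gcd(13, 117): 117 = 9·13 + 0 → 13
gcd(13, 403): 403 = 31·13 + 0 → 13

13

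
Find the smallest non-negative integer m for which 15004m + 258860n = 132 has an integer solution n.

36248

gcd(15004, 258860) = 4 (Euclid: 258860 = 17·15004 + 3792; 15004 = 3·3792 + 3628; 3792 = 1·3628 + 164; 3628 = 22·164 + 20; 164 = 8·20 + 4; 20 = 5·4 + 0), and 4 | 132.
Extended Euclid: 15004·(-12629) + 258860·(732) = 4. Scale by 33: m₀ = -416757.
General solution m = m₀ + 64715t; reducing mod 64715 gives m = 36248 (and n = -2101).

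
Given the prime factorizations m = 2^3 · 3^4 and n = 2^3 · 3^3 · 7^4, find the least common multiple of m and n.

1555848

max exponent per prime: 2^3 · 3^4 · 7^4 = 1555848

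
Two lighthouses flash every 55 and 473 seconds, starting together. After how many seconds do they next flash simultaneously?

55 = 5 · 11; 473 = 11 · 43
max exponents: 5 · 11 · 43 = 2365

2365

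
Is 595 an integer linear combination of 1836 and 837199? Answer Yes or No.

gcd(1836, 837199): 837199 = 455·1836 + 1819; 1836 = 1·1819 + 17; 1819 = 107·17 + 0 → 17
17 divides 595, so a solution exists.

Yes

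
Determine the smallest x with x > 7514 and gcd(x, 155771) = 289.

7803

gcd(x, 155771) = 289 forces 289 | x; write x = 289s. Then gcd(289s, 289·539) = 289·gcd(s, 539), so need gcd(s, 539) = 1.
289s > 7514 gives s ≥ 27. The least s ≥ 27 coprime to 539 is 27, so x = 289·27 = 7803.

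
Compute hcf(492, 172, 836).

492 = 2² · 3 · 41; 172 = 2² · 43; 836 = 2² · 11 · 19
gcd takes min exponent of each prime: 2² = 4

4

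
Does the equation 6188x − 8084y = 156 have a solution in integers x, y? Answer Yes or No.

By Bézout, 6188x − 8084y = 156 has integer solutions iff gcd(6188, 8084) | 156.
Euclid: 8084 = 1·6188 + 1896; 6188 = 3·1896 + 500; 1896 = 3·500 + 396; 500 = 1·396 + 104; 396 = 3·104 + 84; 104 = 1·84 + 20; 84 = 4·20 + 4; 20 = 5·4 + 0. gcd = 4; 156 mod 4 = 0. Yes.

Yes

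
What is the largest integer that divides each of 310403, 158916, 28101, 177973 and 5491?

323

gcd(310403, 158916): 310403 = 1·158916 + 151487; 158916 = 1·151487 + 7429; 151487 = 20·7429 + 2907; 7429 = 2·2907 + 1615; 2907 = 1·1615 + 1292; 1615 = 1·1292 + 323; 1292 = 4·323 + 0 → 323
gcd(323, 28101): 28101 = 87·323 + 0 → 323
gcd(323, 177973): 177973 = 551·323 + 0 → 323
gcd(323, 5491): 5491 = 17·323 + 0 → 323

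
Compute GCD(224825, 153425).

425

Euclid: 224825 = 1·153425 + 71400; 153425 = 2·71400 + 10625; 71400 = 6·10625 + 7650; 10625 = 1·7650 + 2975; 7650 = 2·2975 + 1700; 2975 = 1·1700 + 1275; 1700 = 1·1275 + 425; 1275 = 3·425 + 0. Last nonzero remainder: 425.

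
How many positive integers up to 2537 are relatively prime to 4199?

2088

Prime factors of 4199: 13, 17, 19. Count integers ≤ 2537 divisible by none of them.
By inclusion–exclusion: 2537 − ⌊2537/13⌋ − ⌊2537/17⌋ − ⌊2537/19⌋ + ⌊2537/221⌋ + ⌊2537/247⌋ + ⌊2537/323⌋ − ⌊2537/4199⌋ = 2088.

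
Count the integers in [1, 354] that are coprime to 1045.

244

1045 = 5·11·19. Inclusion–exclusion on these primes:
354 − ⌊354/5⌋ − ⌊354/11⌋ − ⌊354/19⌋ + ⌊354/55⌋ + ⌊354/95⌋ + ⌊354/209⌋ − ⌊354/1045⌋ = 244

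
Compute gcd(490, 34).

490 = 2 · 5 · 7²
34 = 2 · 17
Common: 2 = 2

2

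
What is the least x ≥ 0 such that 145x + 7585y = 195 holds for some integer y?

786

gcd(145, 7585) = 5 (Euclid: 7585 = 52·145 + 45; 145 = 3·45 + 10; 45 = 4·10 + 5; 10 = 2·5 + 0), and 5 | 195.
Extended Euclid: 145·(-680) + 7585·(13) = 5. Scale by 39: x₀ = -26520.
General solution x = x₀ + 1517t; reducing mod 1517 gives x = 786 (and y = -15).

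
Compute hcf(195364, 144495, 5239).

195364 = 2² · 13² · 17²; 144495 = 3² · 5 · 13² · 19; 5239 = 13² · 31
gcd takes min exponent of each prime: 13² = 169

169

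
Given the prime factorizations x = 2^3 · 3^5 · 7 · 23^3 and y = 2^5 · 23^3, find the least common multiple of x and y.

max exponent per prime: 2^5 · 3^5 · 7 · 23^3 = 662274144

662274144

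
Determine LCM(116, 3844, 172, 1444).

1730441948

116 = 2² · 29; 3844 = 2² · 31²; 172 = 2² · 43; 1444 = 2² · 19²
lcm takes max exponent of each prime: 2² · 19² · 29 · 31² · 43 = 1730441948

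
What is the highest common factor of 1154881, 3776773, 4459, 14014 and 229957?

637

gcd(1154881, 3776773): 3776773 = 3·1154881 + 312130; 1154881 = 3·312130 + 218491; 312130 = 1·218491 + 93639; 218491 = 2·93639 + 31213; 93639 = 3·31213 + 0 → 31213
gcd(31213, 4459): 31213 = 7·4459 + 0 → 4459
gcd(4459, 14014): 14014 = 3·4459 + 637; 4459 = 7·637 + 0 → 637
gcd(637, 229957): 229957 = 361·637 + 0 → 637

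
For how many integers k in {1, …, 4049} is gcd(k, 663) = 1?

2345

663 = 3·13·17. Inclusion–exclusion on these primes:
4049 − ⌊4049/3⌋ − ⌊4049/13⌋ − ⌊4049/17⌋ + ⌊4049/39⌋ + ⌊4049/51⌋ + ⌊4049/221⌋ − ⌊4049/663⌋ = 2345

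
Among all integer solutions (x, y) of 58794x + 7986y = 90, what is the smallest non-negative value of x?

174

Euclid: 58794 = 7·7986 + 2892; 7986 = 2·2892 + 2202; 2892 = 1·2202 + 690; 2202 = 3·690 + 132; 690 = 5·132 + 30; 132 = 4·30 + 12; 30 = 2·12 + 6; 12 = 2·6 + 0 → gcd = 6; 90 = 6·15.
Back-substitution yields 58794·(544) + 7986·(-4005) = 6, so one solution is x = 544·15 = 8160, y = -4005·15 = -60075.
Solutions in x differ by 7986/6 = 1331; the one in [0, 1331) is 8160 mod 1331 = 174.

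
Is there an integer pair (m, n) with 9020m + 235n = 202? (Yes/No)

gcd(9020, 235): 9020 = 38·235 + 90; 235 = 2·90 + 55; 90 = 1·55 + 35; 55 = 1·35 + 20; 35 = 1·20 + 15; 20 = 1·15 + 5; 15 = 3·5 + 0 → 5
5 does not divide 202, so a solution does not exist.

No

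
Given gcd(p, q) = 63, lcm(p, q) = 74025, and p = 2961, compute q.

Using pq = gcd(p,q)·lcm(p,q) = 63·74025 = 4663575, we get q = 4663575/2961 = 1575.

1575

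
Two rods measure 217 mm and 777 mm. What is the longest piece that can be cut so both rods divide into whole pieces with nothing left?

7

217 = 7 · 31
777 = 3 · 7 · 37
Common: 7 = 7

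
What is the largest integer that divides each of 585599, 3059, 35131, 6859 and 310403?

gcd(585599, 3059): 585599 = 191·3059 + 1330; 3059 = 2·1330 + 399; 1330 = 3·399 + 133; 399 = 3·133 + 0 → 133
gcd(133, 35131): 35131 = 264·133 + 19; 133 = 7·19 + 0 → 19
gcd(19, 6859): 6859 = 361·19 + 0 → 19
gcd(19, 310403): 310403 = 16337·19 + 0 → 19

19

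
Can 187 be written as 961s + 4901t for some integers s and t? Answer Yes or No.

By Bézout, 961s + 4901t = 187 has integer solutions iff gcd(961, 4901) | 187.
Euclid: 4901 = 5·961 + 96; 961 = 10·96 + 1; 96 = 96·1 + 0. gcd = 1; 187 mod 1 = 0. Yes.

Yes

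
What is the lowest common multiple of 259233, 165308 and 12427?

259233 = 3 · 13 · 17² · 23; 165308 = 2² · 11 · 13 · 17²; 12427 = 17² · 43
lcm takes max exponent of each prime: 2² · 3 · 11 · 13 · 17² · 23 · 43 = 490468836

490468836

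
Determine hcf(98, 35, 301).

98 = 2 · 7²; 35 = 5 · 7; 301 = 7 · 43
gcd takes min exponent of each prime: 7 = 7

7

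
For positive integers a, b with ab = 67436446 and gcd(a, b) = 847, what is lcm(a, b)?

gcd·lcm = product, so lcm = 67436446/847 = 79618.

79618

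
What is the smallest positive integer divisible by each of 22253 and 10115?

22253 = 7 · 11 · 17²; 10115 = 5 · 7 · 17²
max exponents: 5 · 7 · 11 · 17² = 111265

111265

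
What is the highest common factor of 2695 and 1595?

55

Euclid: 2695 = 1·1595 + 1100; 1595 = 1·1100 + 495; 1100 = 2·495 + 110; 495 = 4·110 + 55; 110 = 2·55 + 0. Last nonzero remainder: 55.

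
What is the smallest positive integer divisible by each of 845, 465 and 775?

392925

845 = 5 · 13²; 465 = 3 · 5 · 31; 775 = 5² · 31
lcm takes max exponent of each prime: 3 · 5² · 13² · 31 = 392925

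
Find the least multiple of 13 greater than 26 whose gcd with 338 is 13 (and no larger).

39

gcd(k, 338) = 13 forces 13 | k; write k = 13s. Then gcd(13s, 13·26) = 13·gcd(s, 26), so need gcd(s, 26) = 1.
13s > 26 gives s ≥ 3. The least s ≥ 3 coprime to 26 is 3, so k = 13·3 = 39.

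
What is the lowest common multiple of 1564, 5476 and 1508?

lcm(1564, 5476) = 1564·5476/gcd = 8564464/4 = 2141116
lcm(2141116, 1508) = 2141116·1508/gcd = 3228802928/4 = 807200732

807200732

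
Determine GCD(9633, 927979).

9633 = 3 · 13² · 19
927979 = 13² · 17² · 19
Common: 13² · 19 = 3211

3211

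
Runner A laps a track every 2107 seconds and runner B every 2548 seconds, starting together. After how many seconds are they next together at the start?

109564

2107 = 7² · 43; 2548 = 2² · 7² · 13
max exponents: 2² · 7² · 13 · 43 = 109564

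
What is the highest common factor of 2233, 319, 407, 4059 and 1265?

11

2233 = 7 · 11 · 29; 319 = 11 · 29; 407 = 11 · 37; 4059 = 3² · 11 · 41; 1265 = 5 · 11 · 23
gcd takes min exponent of each prime: 11 = 11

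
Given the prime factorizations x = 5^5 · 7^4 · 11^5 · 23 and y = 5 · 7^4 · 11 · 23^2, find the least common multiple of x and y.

639236079934375

max exponent per prime: 5^5 · 7^4 · 11^5 · 23^2 = 639236079934375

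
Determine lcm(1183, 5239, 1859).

403403

1183 = 7 · 13²; 5239 = 13² · 31; 1859 = 11 · 13²
lcm takes max exponent of each prime: 7 · 11 · 13² · 31 = 403403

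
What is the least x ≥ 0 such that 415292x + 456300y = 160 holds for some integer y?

Reduce mod 456300: 415292x ≡ 160 (mod 456300). With g = gcd(415292, 456300) = 4 dividing 160, divide through: 103823x ≡ 40 (mod 114075).
Since gcd(103823, 114075) = 1, x ≡ 40·(103823)⁻¹ ≡ 76955 (mod 114075). Smallest non-negative: 76955.

76955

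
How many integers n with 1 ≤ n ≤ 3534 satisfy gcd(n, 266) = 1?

1435

Prime factors of 266: 2, 7, 19. Count integers ≤ 3534 divisible by none of them.
By inclusion–exclusion: 3534 − ⌊3534/2⌋ − ⌊3534/7⌋ − ⌊3534/19⌋ + ⌊3534/14⌋ + ⌊3534/38⌋ + ⌊3534/133⌋ − ⌊3534/266⌋ = 1435.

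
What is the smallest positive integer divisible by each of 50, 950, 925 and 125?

175750

50 = 2 · 5²; 950 = 2 · 5² · 19; 925 = 5² · 37; 125 = 5³
lcm takes max exponent of each prime: 2 · 5³ · 19 · 37 = 175750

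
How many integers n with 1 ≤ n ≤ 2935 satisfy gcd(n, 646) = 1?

Prime factors of 646: 2, 17, 19. Count integers ≤ 2935 divisible by none of them.
By inclusion–exclusion: 2935 − ⌊2935/2⌋ − ⌊2935/17⌋ − ⌊2935/19⌋ + ⌊2935/34⌋ + ⌊2935/38⌋ + ⌊2935/323⌋ − ⌊2935/646⌋ = 1310.

1310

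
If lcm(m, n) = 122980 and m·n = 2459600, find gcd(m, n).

From gcd × lcm = mn: gcd = 2459600 / 122980 = 20.

20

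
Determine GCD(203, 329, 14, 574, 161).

7

203 = 7 · 29; 329 = 7 · 47; 14 = 2 · 7; 574 = 2 · 7 · 41; 161 = 7 · 23
gcd takes min exponent of each prime: 7 = 7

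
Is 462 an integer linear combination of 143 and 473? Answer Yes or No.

Yes

By Bézout, 143s + 473t = 462 has integer solutions iff gcd(143, 473) | 462.
Euclid: 473 = 3·143 + 44; 143 = 3·44 + 11; 44 = 4·11 + 0. gcd = 11; 462 mod 11 = 0. Yes.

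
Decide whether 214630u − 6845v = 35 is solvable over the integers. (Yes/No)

By Bézout, 214630u − 6845v = 35 has integer solutions iff gcd(214630, 6845) | 35.
Euclid: 214630 = 31·6845 + 2435; 6845 = 2·2435 + 1975; 2435 = 1·1975 + 460; 1975 = 4·460 + 135; 460 = 3·135 + 55; 135 = 2·55 + 25; 55 = 2·25 + 5; 25 = 5·5 + 0. gcd = 5; 35 mod 5 = 0. Yes.

Yes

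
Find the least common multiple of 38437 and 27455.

192185

38437 = 7 · 17² · 19; 27455 = 5 · 17² · 19
max exponents: 5 · 7 · 17² · 19 = 192185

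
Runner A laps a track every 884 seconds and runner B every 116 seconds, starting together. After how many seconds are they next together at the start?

884 = 2² · 13 · 17; 116 = 2² · 29
max exponents: 2² · 13 · 17 · 29 = 25636

25636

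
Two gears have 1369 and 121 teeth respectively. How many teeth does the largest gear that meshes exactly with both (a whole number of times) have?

1

Euclid: 1369 = 11·121 + 38; 121 = 3·38 + 7; 38 = 5·7 + 3; 7 = 2·3 + 1; 3 = 3·1 + 0. Last nonzero remainder: 1.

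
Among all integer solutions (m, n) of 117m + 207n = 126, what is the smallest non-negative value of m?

Reduce mod 207: 117m ≡ 126 (mod 207). With g = gcd(117, 207) = 9 dividing 126, divide through: 13m ≡ 14 (mod 23).
Since gcd(13, 23) = 1, m ≡ 14·(13)⁻¹ ≡ 17 (mod 23). Smallest non-negative: 17.

17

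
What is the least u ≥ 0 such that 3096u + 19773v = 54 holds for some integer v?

Reduce mod 19773: 3096u ≡ 54 (mod 19773). With g = gcd(3096, 19773) = 9 dividing 54, divide through: 344u ≡ 6 (mod 2197).
Since gcd(344, 2197) = 1, u ≡ 6·(344)⁻¹ ≡ 677 (mod 2197). Smallest non-negative: 677.

677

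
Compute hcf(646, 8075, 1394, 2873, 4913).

17

646 = 2 · 17 · 19; 8075 = 5² · 17 · 19; 1394 = 2 · 17 · 41; 2873 = 13² · 17; 4913 = 17³
gcd takes min exponent of each prime: 17 = 17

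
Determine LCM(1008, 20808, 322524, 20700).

lcm(1008, 20808) = 1008·20808/gcd = 20974464/72 = 291312
lcm(291312, 322524) = 291312·322524/gcd = 93955111488/10404 = 9030672
lcm(9030672, 20700) = 9030672·20700/gcd = 186934910400/36 = 5192636400

5192636400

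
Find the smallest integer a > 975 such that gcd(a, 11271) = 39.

gcd(a, 11271) = 39 forces 39 | a; write a = 39s. Then gcd(39s, 39·289) = 39·gcd(s, 289), so need gcd(s, 289) = 1.
39s > 975 gives s ≥ 26. The least s ≥ 26 coprime to 289 is 26, so a = 39·26 = 1014.

1014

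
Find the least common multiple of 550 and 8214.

550 = 2 · 5² · 11; 8214 = 2 · 3 · 37²
max exponents: 2 · 3 · 5² · 11 · 37² = 2258850

2258850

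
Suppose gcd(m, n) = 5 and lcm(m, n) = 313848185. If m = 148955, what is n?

10535

Using mn = gcd(m,n)·lcm(m,n) = 5·313848185 = 1569240925, we get n = 1569240925/148955 = 10535.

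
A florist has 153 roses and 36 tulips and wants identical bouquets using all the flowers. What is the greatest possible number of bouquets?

153 = 3² · 17
36 = 2² · 3²
Common: 3² = 9

9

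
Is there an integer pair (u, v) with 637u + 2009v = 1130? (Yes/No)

By Bézout, 637u + 2009v = 1130 has integer solutions iff gcd(637, 2009) | 1130.
Euclid: 2009 = 3·637 + 98; 637 = 6·98 + 49; 98 = 2·49 + 0. gcd = 49; 1130 mod 49 = 3. No.

No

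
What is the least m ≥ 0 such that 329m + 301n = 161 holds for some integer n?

38

Euclid: 329 = 1·301 + 28; 301 = 10·28 + 21; 28 = 1·21 + 7; 21 = 3·7 + 0 → gcd = 7; 161 = 7·23.
Back-substitution yields 329·(11) + 301·(-12) = 7, so one solution is m = 11·23 = 253, n = -12·23 = -276.
Solutions in m differ by 301/7 = 43; the one in [0, 43) is 253 mod 43 = 38.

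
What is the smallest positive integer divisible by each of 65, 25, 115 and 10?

14950

65 = 5 · 13; 25 = 5²; 115 = 5 · 23; 10 = 2 · 5
lcm takes max exponent of each prime: 2 · 5² · 13 · 23 = 14950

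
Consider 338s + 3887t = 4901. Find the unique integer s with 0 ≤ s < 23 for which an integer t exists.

gcd(338, 3887) = 169 (Euclid: 3887 = 11·338 + 169; 338 = 2·169 + 0), and 169 | 4901.
Extended Euclid: 338·(-11) + 3887·(1) = 169. Scale by 29: s₀ = -319.
General solution s = s₀ + 23k; reducing mod 23 gives s = 3 (and t = 1).

3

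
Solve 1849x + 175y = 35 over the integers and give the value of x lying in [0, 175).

140

gcd(1849, 175) = 1 (Euclid: 1849 = 10·175 + 99; 175 = 1·99 + 76; 99 = 1·76 + 23; 76 = 3·23 + 7; 23 = 3·7 + 2; 7 = 3·2 + 1; 2 = 2·1 + 0), and 1 | 35.
Extended Euclid: 1849·(-76) + 175·(803) = 1. Scale by 35: x₀ = -2660.
General solution x = x₀ + 175t; reducing mod 175 gives x = 140 (and y = -1479).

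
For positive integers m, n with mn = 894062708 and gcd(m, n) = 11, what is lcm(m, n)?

For any two positive integers, gcd × lcm equals their product. Hence lcm = 894062708 / 11 = 81278428.

81278428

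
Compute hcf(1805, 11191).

Euclid: 11191 = 6·1805 + 361; 1805 = 5·361 + 0. Last nonzero remainder: 361.

361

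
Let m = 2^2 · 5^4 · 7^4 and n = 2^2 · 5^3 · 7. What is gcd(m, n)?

min exponent per shared prime: 2^2 · 5^3 · 7 = 3500

3500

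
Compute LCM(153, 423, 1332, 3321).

lcm(153, 423) = 153·423/gcd = 64719/9 = 7191
lcm(7191, 1332) = 7191·1332/gcd = 9578412/9 = 1064268
lcm(1064268, 3321) = 1064268·3321/gcd = 3534434028/9 = 392714892

392714892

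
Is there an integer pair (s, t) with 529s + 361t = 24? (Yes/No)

gcd(529, 361): 529 = 1·361 + 168; 361 = 2·168 + 25; 168 = 6·25 + 18; 25 = 1·18 + 7; 18 = 2·7 + 4; 7 = 1·4 + 3; 4 = 1·3 + 1; 3 = 3·1 + 0 → 1
1 divides 24, so a solution exists.

Yes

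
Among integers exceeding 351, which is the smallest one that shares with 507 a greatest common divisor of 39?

390

gcd(m, 507) = 39 forces 39 | m; write m = 39s. Then gcd(39s, 39·13) = 39·gcd(s, 13), so need gcd(s, 13) = 1.
39s > 351 gives s ≥ 10. The least s ≥ 10 coprime to 13 is 10, so m = 39·10 = 390.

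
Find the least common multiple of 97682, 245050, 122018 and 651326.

97682 = 2 · 13² · 17²; 245050 = 2 · 5² · 13² · 29; 122018 = 2 · 13² · 19²; 651326 = 2 · 13² · 41 · 47
lcm takes max exponent of each prime: 2 · 5² · 13² · 17² · 19² · 29 · 41 · 47 = 49265337934150

49265337934150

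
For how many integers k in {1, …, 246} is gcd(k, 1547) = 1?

184

1547 = 7·13·17. Inclusion–exclusion on these primes:
246 − ⌊246/7⌋ − ⌊246/13⌋ − ⌊246/17⌋ + ⌊246/91⌋ + ⌊246/119⌋ + ⌊246/221⌋ − ⌊246/1547⌋ = 184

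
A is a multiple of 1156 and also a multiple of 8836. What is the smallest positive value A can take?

2553604

1156 = 2² · 17²; 8836 = 2² · 47²
max exponents: 2² · 17² · 47² = 2553604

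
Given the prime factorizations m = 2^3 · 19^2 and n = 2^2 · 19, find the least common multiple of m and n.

2888

max exponent per prime: 2^3 · 19^2 = 2888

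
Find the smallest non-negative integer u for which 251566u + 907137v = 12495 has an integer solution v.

gcd(251566, 907137) = 833 (Euclid: 907137 = 3·251566 + 152439; 251566 = 1·152439 + 99127; 152439 = 1·99127 + 53312; 99127 = 1·53312 + 45815; 53312 = 1·45815 + 7497; 45815 = 6·7497 + 833; 7497 = 9·833 + 0), and 833 | 12495.
Extended Euclid: 251566·(119) + 907137·(-33) = 833. Scale by 15: u₀ = 1785.
General solution u = u₀ + 1089t; reducing mod 1089 gives u = 696 (and v = -193).

696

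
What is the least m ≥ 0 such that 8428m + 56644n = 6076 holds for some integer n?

283

Euclid: 56644 = 6·8428 + 6076; 8428 = 1·6076 + 2352; 6076 = 2·2352 + 1372; 2352 = 1·1372 + 980; 1372 = 1·980 + 392; 980 = 2·392 + 196; 392 = 2·196 + 0 → gcd = 196; 6076 = 196·31.
Back-substitution yields 8428·(121) + 56644·(-18) = 196, so one solution is m = 121·31 = 3751, n = -18·31 = -558.
Solutions in m differ by 56644/196 = 289; the one in [0, 289) is 3751 mod 289 = 283.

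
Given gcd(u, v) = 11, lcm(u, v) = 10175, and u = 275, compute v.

u·v = gcd·lcm = 11·10175 = 111925, so v = 111925/275 = 407.

407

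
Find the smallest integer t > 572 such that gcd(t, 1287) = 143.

715

1287 = 143·9. Any t with gcd(t, 1287) = 143 is a multiple of 143, say 143s, with s coprime to 9.
Need s > 572/143, so s ≥ 5. First s ≥ 5 with gcd(s, 9) = 1 is s = 5. Thus t = 143·5 = 715.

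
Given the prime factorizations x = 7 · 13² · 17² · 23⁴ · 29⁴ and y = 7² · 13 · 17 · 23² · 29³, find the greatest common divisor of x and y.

min exponent per shared prime: 7 · 13 · 17 · 23² · 29³ = 19959055207

19959055207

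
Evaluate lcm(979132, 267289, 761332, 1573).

3402245770924

lcm(979132, 267289) = 979132·267289/gcd = 261711213148/121 = 2162902588
lcm(2162902588, 761332) = 2162902588·761332/gcd = 1646686953127216/484 = 3402245770924
lcm(3402245770924, 1573) = 3402245770924·1573/gcd = 5351732597663452/1573 = 3402245770924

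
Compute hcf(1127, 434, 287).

7

1127 = 7² · 23; 434 = 2 · 7 · 31; 287 = 7 · 41
gcd takes min exponent of each prime: 7 = 7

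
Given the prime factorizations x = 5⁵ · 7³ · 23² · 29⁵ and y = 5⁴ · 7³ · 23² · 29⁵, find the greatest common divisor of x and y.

2326054032876875

min exponent per shared prime: 5⁴ · 7³ · 23² · 29⁵ = 2326054032876875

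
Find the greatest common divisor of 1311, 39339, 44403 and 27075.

3

gcd(1311, 39339): 39339 = 30·1311 + 9; 1311 = 145·9 + 6; 9 = 1·6 + 3; 6 = 2·3 + 0 → 3
gcd(3, 44403): 44403 = 14801·3 + 0 → 3
gcd(3, 27075): 27075 = 9025·3 + 0 → 3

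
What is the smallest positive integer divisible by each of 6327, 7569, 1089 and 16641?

6327 = 3² · 19 · 37; 7569 = 3² · 29²; 1089 = 3² · 11²; 16641 = 3² · 43²
lcm takes max exponent of each prime: 3² · 11² · 19 · 29² · 37 · 43² = 1190463575103

1190463575103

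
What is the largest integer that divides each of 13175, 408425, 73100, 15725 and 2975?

425

13175 = 5² · 17 · 31; 408425 = 5² · 17 · 31²; 73100 = 2² · 5² · 17 · 43; 15725 = 5² · 17 · 37; 2975 = 5² · 7 · 17
gcd takes min exponent of each prime: 5² · 17 = 425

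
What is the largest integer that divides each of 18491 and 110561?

18491 = 11 · 41²
110561 = 11 · 19 · 23²
Common: 11 = 11

11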